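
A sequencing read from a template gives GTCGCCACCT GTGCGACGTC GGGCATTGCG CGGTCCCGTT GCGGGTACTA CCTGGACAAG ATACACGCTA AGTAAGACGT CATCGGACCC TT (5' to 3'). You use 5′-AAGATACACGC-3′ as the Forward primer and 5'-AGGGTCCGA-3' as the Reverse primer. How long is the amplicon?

The forward primer matches the template at positions 58–68.
Reverse complement of the reverse primer: TCGGACCCT. This occurs on the top strand at positions 83–91.
The product runs from position 58 to position 91, so its length is 91 − 58 + 1 = 34 bp.

34 bp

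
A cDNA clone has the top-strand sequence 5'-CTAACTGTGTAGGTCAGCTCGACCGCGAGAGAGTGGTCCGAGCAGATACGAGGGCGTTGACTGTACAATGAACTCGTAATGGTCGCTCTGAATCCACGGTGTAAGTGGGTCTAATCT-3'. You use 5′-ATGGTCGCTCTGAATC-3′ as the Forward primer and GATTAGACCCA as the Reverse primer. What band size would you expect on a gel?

Forward primer ATGGTCGCTCTGAATC is found on the top strand at positions 79–94.
The reverse primer's reverse complement is TGGGTCTAATC, which matches the template at positions 106–116.
The product runs from position 79 to position 116, so its length is 116 − 79 + 1 = 38 bp.

38 bp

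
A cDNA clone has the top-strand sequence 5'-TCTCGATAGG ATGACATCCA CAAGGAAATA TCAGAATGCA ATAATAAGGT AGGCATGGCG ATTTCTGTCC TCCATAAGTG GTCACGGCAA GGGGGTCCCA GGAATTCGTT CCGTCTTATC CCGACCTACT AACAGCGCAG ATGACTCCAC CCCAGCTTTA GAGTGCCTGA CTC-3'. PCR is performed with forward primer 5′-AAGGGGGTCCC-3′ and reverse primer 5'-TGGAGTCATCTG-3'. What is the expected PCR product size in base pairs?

61 bp

Forward primer AAGGGGGTCCC is found on the top strand at positions 89–99.
Taking the reverse complement of TGGAGTCATCTG gives CAGATGACTCCA, found at positions 138–149 on the template; the primer anneals here to the top strand with its 3' end pointing upstream.
The product runs from position 89 to position 149, so its length is 149 − 89 + 1 = 61 bp.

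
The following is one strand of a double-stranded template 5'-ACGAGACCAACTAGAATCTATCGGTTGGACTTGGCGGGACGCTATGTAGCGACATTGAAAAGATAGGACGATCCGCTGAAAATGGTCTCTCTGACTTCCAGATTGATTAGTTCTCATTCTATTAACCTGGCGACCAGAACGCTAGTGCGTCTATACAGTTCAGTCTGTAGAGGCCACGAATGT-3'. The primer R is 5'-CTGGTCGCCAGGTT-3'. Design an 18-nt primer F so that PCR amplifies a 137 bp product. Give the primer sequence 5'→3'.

5'-ACGAGACCAACTAGAATC-3'

The reverse primer's reverse complement AACCTGGCGACCAG matches the template at positions 124–137, so the product ends at position 137.
A 137 bp product then starts at position 137 − 137 + 1 = 1.
The forward primer is identical to the top strand there: ACGAGACCAACTAGAATC.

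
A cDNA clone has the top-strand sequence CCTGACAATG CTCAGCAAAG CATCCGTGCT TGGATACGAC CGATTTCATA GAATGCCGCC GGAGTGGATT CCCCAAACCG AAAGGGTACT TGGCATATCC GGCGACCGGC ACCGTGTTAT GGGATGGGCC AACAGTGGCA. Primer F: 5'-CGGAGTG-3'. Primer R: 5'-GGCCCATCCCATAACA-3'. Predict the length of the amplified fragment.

71 bp

Scanning the template, CGGAGTG occurs at positions 60–66; this primer anneals to the bottom strand there with its 3' end pointing downstream.
The reverse primer's reverse complement is TGTTATGGGATGGGCC, which matches the template at positions 115–130.
The product runs from position 60 to position 130, so its length is 130 − 60 + 1 = 71 bp.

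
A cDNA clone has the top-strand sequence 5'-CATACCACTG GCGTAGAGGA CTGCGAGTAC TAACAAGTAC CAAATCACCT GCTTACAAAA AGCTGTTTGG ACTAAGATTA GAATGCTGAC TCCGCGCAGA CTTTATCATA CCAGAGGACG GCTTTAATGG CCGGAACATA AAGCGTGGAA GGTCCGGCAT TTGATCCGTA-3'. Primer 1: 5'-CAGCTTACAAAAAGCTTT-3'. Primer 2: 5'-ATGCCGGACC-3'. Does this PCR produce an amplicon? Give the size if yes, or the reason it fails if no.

Primer 1 (CAGCTTACAAAAAGCTTT) does not match the top strand, and its reverse complement AAAGCTTTTTGTAAGCTG does not match either.
With no annealing site for primer 1, no amplification occurs.

No product — primer 1 has no binding site in the template.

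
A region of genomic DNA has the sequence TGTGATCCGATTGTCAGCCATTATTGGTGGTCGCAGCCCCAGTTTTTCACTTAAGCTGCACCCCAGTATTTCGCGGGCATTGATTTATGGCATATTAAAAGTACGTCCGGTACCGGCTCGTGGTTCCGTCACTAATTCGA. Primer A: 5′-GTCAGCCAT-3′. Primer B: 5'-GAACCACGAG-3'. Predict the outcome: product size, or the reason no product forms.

Yes — a 114 bp product.

Primer A (GTCAGCCAT) matches the top strand at positions 13–21; it acts as a forward primer.
Primer B's reverse complement is CTCGTGGTTC, matching the top strand at positions 117–126; it acts as a reverse primer.
The 3' ends face each other across positions 13–126, giving a 114 bp product.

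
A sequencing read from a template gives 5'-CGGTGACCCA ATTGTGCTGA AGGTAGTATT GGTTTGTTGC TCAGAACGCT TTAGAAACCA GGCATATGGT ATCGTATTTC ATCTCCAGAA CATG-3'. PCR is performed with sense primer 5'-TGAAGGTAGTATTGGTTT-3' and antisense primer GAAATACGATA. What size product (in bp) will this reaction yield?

63 bp

Forward primer TGAAGGTAGTATTGGTTT is found on the top strand at positions 18–35.
Reverse complement of the reverse primer: TATCGTATTTC. This occurs on the top strand at positions 70–80.
Product length = (reverse-primer end) − (forward-primer start) + 1 = 80 − 18 + 1 = 63 bp.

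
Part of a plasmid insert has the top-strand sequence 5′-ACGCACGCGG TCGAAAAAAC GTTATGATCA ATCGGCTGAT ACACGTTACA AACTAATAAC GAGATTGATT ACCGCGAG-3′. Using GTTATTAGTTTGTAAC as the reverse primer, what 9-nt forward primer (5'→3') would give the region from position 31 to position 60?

5'-ATCGGCTGA-3'

The reverse primer's reverse complement GTTACAAACTAATAAC matches the template at positions 45–60; the product starts at position 31.
The forward primer is identical to the top strand over positions 31–39: ATCGGCTGA.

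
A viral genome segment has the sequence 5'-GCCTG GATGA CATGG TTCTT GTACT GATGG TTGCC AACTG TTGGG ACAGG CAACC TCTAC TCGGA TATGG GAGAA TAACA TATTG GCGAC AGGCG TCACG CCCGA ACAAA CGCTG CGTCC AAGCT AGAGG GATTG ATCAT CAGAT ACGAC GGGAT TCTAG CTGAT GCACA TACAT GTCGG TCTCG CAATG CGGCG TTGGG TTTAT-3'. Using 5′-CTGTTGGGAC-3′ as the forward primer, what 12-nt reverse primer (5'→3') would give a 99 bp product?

The forward primer binds at positions 38–47, so a 99 bp product ends at position 38 + 99 − 1 = 136.
The reverse primer anneals to the top strand over positions 125–136, i.e. to TAGAGGGATTGA.
Its sequence written 5'→3' is the reverse complement: TCAATCCCTCTA.

5'-TCAATCCCTCTA-3'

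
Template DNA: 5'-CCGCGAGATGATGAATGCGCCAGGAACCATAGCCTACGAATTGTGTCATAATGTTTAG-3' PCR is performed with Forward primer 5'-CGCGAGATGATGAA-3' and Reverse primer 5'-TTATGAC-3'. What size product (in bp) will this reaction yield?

Scanning the template, CGCGAGATGATGAA occurs at positions 2–15; this primer anneals to the bottom strand there with its 3' end pointing downstream.
The reverse primer's reverse complement is GTCATAA, which matches the template at positions 45–51.
The product runs from position 2 to position 51, so its length is 51 − 2 + 1 = 50 bp.

50 bp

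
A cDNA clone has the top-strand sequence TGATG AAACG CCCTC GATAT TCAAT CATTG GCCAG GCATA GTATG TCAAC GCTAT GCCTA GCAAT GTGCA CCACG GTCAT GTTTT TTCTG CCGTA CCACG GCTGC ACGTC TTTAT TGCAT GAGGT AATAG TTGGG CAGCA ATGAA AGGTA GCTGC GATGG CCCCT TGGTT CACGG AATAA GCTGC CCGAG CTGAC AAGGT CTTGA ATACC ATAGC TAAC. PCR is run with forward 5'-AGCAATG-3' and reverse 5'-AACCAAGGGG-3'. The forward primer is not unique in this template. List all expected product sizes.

111 bp, 34 bp

The forward primer AGCAATG matches the top strand at positions 60–66, 137–143.
The reverse primer's reverse complement is CCCCTTGGTT, matching at positions 161–170.
Each forward site pairs with the reverse site to give a product ending at position 170: sizes 111, 34 bp.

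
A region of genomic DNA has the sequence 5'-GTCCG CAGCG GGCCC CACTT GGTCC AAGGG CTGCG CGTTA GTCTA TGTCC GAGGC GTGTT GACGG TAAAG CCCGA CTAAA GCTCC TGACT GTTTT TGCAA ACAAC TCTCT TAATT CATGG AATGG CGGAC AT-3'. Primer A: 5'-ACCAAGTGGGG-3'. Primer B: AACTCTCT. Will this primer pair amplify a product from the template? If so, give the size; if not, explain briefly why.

Primer A (ACCAAGTGGGG) has reverse complement CCCCACTTGGT, which matches the top strand at positions 13–23; primer A anneals to the top strand there with its 3' end pointing upstream toward position 13.
Primer B (AACTCTCT) matches the top strand directly at positions 103–110; it anneals to the bottom strand with its 3' end pointing downstream toward position 110.
The 3' ends diverge (primer A extends toward position 1, primer B toward position 132), so the primers never converge on a shared product.

No product — the primers' 3' ends point away from each other.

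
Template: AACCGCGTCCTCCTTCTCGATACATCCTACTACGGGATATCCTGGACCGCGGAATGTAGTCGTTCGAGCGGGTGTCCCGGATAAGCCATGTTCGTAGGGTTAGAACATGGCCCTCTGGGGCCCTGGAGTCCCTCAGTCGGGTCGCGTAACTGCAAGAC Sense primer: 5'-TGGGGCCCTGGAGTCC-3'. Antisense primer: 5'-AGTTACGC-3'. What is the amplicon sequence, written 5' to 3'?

5'-TGGGGCCCTGGAGTCCCTCAGTCGGGTCGCGTAACT-3'

Forward primer TGGGGCCCTGGAGTCC is found on the top strand at positions 116–131.
Taking the reverse complement of AGTTACGC gives GCGTAACT, found at positions 144–151 on the template; the primer anneals here to the top strand with its 3' end pointing upstream.
The product is the template from position 116 through 151 (36 bp).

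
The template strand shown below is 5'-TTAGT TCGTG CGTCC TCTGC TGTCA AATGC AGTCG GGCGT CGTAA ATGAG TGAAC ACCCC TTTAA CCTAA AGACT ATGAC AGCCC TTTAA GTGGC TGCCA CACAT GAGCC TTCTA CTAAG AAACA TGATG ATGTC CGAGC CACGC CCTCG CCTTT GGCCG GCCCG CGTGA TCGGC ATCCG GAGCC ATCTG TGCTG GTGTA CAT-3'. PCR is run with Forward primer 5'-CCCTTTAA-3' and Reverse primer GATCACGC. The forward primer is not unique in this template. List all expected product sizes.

115 bp, 90 bp

The forward primer CCCTTTAA matches the top strand at positions 58–65, 83–90.
The reverse primer's reverse complement is GCGTGATC, matching at positions 165–172.
Each forward site pairs with the reverse site to give a product ending at position 172: sizes 115, 90 bp.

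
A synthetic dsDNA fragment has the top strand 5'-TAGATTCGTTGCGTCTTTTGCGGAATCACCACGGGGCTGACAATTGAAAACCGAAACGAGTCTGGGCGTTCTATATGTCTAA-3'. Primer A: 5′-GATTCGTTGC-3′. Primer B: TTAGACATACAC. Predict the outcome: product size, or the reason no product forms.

No product — primer B has no binding site in the template.

Primer B (TTAGACATACAC) does not match the top strand, and its reverse complement GTGTATGTCTAA does not match either.
With no annealing site for primer B, no amplification occurs.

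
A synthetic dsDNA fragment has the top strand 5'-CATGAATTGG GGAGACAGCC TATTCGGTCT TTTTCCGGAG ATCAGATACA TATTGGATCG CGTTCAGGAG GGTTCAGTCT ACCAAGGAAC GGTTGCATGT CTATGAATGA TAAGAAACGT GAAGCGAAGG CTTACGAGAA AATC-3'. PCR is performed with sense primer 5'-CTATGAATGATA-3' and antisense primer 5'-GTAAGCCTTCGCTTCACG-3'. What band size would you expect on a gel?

The forward primer matches the template at positions 101–112.
Reverse complement of the reverse primer: CGTGAAGCGAAGGCTTAC. This occurs on the top strand at positions 118–135.
Amplicon spans positions 101–135: 35 bp.

35 bp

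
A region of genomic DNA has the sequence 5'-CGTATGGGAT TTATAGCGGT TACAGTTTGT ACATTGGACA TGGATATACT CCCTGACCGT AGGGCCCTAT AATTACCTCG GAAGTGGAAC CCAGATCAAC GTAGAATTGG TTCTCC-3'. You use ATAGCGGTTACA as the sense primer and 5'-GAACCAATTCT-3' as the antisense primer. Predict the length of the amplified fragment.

Scanning the template, ATAGCGGTTACA occurs at positions 13–24; this primer anneals to the bottom strand there with its 3' end pointing downstream.
The reverse primer's reverse complement is AGAATTGGTTC, which matches the template at positions 103–113.
Product length = (reverse-primer end) − (forward-primer start) + 1 = 113 − 13 + 1 = 101 bp.

101 bp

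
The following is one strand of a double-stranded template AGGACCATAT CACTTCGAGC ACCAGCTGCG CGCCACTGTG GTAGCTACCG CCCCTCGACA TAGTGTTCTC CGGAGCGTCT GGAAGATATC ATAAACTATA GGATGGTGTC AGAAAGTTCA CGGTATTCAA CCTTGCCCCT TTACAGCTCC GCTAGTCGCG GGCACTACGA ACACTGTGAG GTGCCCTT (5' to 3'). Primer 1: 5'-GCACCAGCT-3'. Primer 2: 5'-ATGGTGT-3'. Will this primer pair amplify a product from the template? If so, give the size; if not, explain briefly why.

No product — both primers anneal to the same strand and extend in the same direction.

Primer 1 (GCACCAGCT) matches the top strand at positions 19–27 (3' end points downstream).
Primer 2 (ATGGTGT) also matches the top strand directly, at positions 103–109 — its reverse complement ACACCAT is not present.
Both primers anneal to the bottom strand with 3' ends pointing the same way, so neither can prime synthesis back toward the other.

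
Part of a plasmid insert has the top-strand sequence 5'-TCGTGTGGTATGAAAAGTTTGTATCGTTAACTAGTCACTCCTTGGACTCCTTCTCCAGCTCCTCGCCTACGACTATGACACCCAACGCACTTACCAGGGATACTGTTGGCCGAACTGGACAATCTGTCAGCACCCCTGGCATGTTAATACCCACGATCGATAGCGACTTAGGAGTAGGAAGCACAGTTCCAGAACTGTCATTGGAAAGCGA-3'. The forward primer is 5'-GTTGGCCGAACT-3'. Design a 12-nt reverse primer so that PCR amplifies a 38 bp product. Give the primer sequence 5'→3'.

5'-ATGCCAGGGGTG-3'

The forward primer binds at positions 105–116, so a 38 bp product ends at position 105 + 38 − 1 = 142.
The reverse primer anneals to the top strand over positions 131–142, i.e. to CACCCCTGGCAT.
Its sequence written 5'→3' is the reverse complement: ATGCCAGGGGTG.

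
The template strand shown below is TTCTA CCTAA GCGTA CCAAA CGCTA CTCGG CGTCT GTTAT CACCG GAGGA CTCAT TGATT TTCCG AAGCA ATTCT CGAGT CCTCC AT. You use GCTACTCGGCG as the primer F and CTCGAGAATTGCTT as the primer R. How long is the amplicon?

Forward primer GCTACTCGGCG is found on the top strand at positions 22–32.
Taking the reverse complement of CTCGAGAATTGCTT gives AAGCAATTCTCGAG, found at positions 66–79 on the template; the primer anneals here to the top strand with its 3' end pointing upstream.
Amplicon spans positions 22–79: 58 bp.

58 bp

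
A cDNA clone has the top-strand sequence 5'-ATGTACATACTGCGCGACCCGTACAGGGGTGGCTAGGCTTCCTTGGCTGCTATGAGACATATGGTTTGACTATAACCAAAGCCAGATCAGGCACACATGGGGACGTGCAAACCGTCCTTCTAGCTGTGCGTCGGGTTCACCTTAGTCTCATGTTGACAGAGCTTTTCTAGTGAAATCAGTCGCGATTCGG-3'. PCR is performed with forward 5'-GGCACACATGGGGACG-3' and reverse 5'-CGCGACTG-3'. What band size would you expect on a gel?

95 bp

Forward primer GGCACACATGGGGACG is found on the top strand at positions 90–105.
Taking the reverse complement of CGCGACTG gives CAGTCGCG, found at positions 177–184 on the template; the primer anneals here to the top strand with its 3' end pointing upstream.
The product runs from position 90 to position 184, so its length is 184 − 90 + 1 = 95 bp.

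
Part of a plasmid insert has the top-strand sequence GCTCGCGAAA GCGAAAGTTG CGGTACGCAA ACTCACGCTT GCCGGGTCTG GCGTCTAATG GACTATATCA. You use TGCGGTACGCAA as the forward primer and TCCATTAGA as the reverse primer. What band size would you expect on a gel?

The forward primer matches the template at positions 19–30.
Taking the reverse complement of TCCATTAGA gives TCTAATGGA, found at positions 54–62 on the template; the primer anneals here to the top strand with its 3' end pointing upstream.
The product runs from position 19 to position 62, so its length is 62 − 19 + 1 = 44 bp.

44 bp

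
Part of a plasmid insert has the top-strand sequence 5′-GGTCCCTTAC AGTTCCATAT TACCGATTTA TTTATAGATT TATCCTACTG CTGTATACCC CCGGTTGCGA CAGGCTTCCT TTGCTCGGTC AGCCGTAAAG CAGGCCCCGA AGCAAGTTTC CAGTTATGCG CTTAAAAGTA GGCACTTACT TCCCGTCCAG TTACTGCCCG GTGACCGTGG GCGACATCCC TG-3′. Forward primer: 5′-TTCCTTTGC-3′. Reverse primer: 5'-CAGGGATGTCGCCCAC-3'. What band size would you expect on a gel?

117 bp

The forward primer matches the template at positions 76–84.
Reverse complement of the reverse primer: GTGGGCGACATCCCTG. This occurs on the top strand at positions 177–192.
Amplicon spans positions 76–192: 117 bp.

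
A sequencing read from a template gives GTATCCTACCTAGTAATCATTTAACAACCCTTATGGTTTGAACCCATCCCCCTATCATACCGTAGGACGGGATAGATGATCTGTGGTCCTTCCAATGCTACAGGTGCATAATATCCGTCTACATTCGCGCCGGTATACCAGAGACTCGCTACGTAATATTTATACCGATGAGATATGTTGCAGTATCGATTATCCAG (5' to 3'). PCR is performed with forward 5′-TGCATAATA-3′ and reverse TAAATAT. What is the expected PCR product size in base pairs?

Forward primer TGCATAATA is found on the top strand at positions 105–113.
The reverse primer's reverse complement is ATATTTA, which matches the template at positions 156–162.
Amplicon spans positions 105–162: 58 bp.

58 bp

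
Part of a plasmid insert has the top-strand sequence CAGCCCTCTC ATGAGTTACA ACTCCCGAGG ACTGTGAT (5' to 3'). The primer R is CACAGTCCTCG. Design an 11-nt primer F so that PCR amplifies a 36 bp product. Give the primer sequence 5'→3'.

5'-CAGCCCTCTCA-3'

The reverse primer's reverse complement CGAGGACTGTG matches the template at positions 26–36, so the product ends at position 36.
A 36 bp product then starts at position 36 − 36 + 1 = 1.
The forward primer is identical to the top strand there: CAGCCCTCTCA.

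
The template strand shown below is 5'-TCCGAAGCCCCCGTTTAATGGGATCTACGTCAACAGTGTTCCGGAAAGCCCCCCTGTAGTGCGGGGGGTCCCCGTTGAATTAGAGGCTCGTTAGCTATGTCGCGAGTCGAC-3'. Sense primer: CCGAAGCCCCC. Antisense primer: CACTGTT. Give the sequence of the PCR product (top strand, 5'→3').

5'-CCGAAGCCCCCGTTTAATGGGATCTACGTCAACAGTG-3'

Scanning the template, CCGAAGCCCCC occurs at positions 2–12; this primer anneals to the bottom strand there with its 3' end pointing downstream.
Reverse complement of the reverse primer: AACAGTG. This occurs on the top strand at positions 32–38.
The product is the template from position 2 through 38 (37 bp).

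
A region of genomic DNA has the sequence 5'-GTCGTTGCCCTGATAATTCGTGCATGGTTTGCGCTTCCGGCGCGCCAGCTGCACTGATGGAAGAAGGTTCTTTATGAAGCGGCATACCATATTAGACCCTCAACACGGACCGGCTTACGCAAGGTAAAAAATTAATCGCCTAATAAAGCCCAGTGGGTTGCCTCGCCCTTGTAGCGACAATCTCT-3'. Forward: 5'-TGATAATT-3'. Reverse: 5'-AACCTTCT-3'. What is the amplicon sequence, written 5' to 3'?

5'-TGATAATTCGTGCATGGTTTGCGCTTCCGGCGCGCCAGCTGCACTGATGGAAGAAGGTT-3'

The forward primer matches the template at positions 11–18.
Reverse complement of the reverse primer: AGAAGGTT. This occurs on the top strand at positions 62–69.
The product is the template from position 11 through 69 (59 bp).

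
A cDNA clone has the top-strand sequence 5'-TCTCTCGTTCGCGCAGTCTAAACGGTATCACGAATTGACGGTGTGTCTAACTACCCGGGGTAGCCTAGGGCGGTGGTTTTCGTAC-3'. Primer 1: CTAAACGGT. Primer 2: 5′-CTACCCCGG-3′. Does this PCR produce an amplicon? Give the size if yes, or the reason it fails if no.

Yes — a 46 bp product.

Primer 1 (CTAAACGGT) matches the top strand at positions 18–26; it acts as a forward primer.
Primer 2's reverse complement is CCGGGGTAG, matching the top strand at positions 55–63; it acts as a reverse primer.
The 3' ends face each other across positions 18–63, giving a 46 bp product.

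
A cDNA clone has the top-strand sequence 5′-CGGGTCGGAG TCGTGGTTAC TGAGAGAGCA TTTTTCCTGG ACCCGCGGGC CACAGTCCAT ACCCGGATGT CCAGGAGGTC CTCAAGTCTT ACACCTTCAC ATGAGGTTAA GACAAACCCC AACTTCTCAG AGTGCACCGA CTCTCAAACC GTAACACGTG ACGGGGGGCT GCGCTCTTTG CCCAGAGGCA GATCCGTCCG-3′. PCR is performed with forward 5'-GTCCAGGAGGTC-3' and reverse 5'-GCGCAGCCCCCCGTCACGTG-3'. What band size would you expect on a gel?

106 bp

The forward primer matches the template at positions 69–80.
Taking the reverse complement of GCGCAGCCCCCCGTCACGTG gives CACGTGACGGGGGGCTGCGC, found at positions 155–174 on the template; the primer anneals here to the top strand with its 3' end pointing upstream.
Product length = (reverse-primer end) − (forward-primer start) + 1 = 174 − 69 + 1 = 106 bp.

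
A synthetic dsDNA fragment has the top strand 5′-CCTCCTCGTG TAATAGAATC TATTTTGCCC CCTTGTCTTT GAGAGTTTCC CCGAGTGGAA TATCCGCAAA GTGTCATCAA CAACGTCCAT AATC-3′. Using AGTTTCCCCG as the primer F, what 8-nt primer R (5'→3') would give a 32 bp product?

The forward primer binds at positions 44–53, so a 32 bp product ends at position 44 + 32 − 1 = 75.
The reverse primer anneals to the top strand over positions 68–75, i.e. to AAAGTGTC.
Its sequence written 5'→3' is the reverse complement: GACACTTT.

5'-GACACTTT-3'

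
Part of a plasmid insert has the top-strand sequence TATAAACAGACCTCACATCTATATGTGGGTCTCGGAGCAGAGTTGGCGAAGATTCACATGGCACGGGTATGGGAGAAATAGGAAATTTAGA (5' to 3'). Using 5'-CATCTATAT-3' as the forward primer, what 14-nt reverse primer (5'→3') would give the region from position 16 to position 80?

5'-TATTTCTCCCATAC-3'

The product's 3' end on the top strand is position 80.
The reverse primer anneals to the top strand over positions 67–80, i.e. to GTATGGGAGAAATA.
Its sequence written 5'→3' is the reverse complement: TATTTCTCCCATAC.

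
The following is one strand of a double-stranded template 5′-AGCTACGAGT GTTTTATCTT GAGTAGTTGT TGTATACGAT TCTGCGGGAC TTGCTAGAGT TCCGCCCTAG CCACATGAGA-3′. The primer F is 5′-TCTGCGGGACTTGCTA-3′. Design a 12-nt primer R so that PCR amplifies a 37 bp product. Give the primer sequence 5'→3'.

The forward primer binds at positions 41–56, so a 37 bp product ends at position 41 + 37 − 1 = 77.
The reverse primer anneals to the top strand over positions 66–77, i.e. to CCTAGCCACATG.
Its sequence written 5'→3' is the reverse complement: CATGTGGCTAGG.

5'-CATGTGGCTAGG-3'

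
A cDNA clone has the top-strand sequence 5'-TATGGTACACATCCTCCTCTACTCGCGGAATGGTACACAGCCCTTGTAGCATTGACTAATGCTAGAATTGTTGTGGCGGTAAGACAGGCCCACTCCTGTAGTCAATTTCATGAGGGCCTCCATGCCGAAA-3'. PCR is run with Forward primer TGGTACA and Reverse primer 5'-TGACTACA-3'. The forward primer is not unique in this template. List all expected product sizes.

102 bp, 74 bp

The forward primer TGGTACA matches the top strand at positions 3–9, 31–37.
The reverse primer's reverse complement is TGTAGTCA, matching at positions 97–104.
Each forward site pairs with the reverse site to give a product ending at position 104: sizes 102, 74 bp.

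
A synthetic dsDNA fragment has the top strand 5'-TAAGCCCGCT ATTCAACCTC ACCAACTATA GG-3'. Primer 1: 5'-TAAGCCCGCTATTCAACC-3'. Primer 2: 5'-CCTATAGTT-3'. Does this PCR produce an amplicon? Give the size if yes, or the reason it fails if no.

Yes — a 32 bp product.

Primer 1 (TAAGCCCGCTATTCAACC) matches the top strand at positions 1–18; it acts as a forward primer.
Primer 2's reverse complement is AACTATAGG, matching the top strand at positions 24–32; it acts as a reverse primer.
The 3' ends face each other across positions 1–32, giving a 32 bp product.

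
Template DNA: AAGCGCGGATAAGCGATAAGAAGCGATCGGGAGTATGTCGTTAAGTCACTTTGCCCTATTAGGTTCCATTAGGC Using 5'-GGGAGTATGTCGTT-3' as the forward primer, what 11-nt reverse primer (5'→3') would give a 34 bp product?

The forward primer binds at positions 29–42, so a 34 bp product ends at position 29 + 34 − 1 = 62.
The reverse primer anneals to the top strand over positions 52–62, i.e. to TGCCCTATTAG.
Its sequence written 5'→3' is the reverse complement: CTAATAGGGCA.

5'-CTAATAGGGCA-3'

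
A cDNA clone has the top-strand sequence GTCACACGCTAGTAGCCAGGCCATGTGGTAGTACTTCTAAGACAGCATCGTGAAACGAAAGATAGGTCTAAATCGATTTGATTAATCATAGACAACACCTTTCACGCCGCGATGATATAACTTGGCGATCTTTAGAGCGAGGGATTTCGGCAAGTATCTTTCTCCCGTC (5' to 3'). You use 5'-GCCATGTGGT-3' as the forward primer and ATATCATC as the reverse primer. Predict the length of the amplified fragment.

The forward primer matches the template at positions 20–29.
The reverse primer's reverse complement is GATGATAT, which matches the template at positions 111–118.
The product runs from position 20 to position 118, so its length is 118 − 20 + 1 = 99 bp.

99 bp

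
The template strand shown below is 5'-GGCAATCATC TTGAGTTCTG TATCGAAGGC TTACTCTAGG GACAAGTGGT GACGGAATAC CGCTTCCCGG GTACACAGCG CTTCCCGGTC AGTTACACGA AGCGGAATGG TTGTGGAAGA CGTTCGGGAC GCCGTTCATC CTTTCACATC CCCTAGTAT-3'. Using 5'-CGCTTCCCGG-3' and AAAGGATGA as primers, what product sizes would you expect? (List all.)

84 bp, 66 bp

The forward primer CGCTTCCCGG matches the top strand at positions 61–70, 79–88.
The reverse primer's reverse complement is TCATCCTTT, matching at positions 136–144.
Each forward site pairs with the reverse site to give a product ending at position 144: sizes 84, 66 bp.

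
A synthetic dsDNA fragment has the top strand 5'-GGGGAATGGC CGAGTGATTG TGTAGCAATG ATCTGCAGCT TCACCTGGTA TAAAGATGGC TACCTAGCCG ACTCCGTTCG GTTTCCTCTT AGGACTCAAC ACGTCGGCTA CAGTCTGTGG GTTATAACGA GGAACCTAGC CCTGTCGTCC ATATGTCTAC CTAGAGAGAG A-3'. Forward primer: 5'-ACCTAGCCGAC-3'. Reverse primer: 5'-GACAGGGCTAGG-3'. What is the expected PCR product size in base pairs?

85 bp

The forward primer matches the template at positions 62–72.
Reverse complement of the reverse primer: CCTAGCCCTGTC. This occurs on the top strand at positions 135–146.
The product runs from position 62 to position 146, so its length is 146 − 62 + 1 = 85 bp.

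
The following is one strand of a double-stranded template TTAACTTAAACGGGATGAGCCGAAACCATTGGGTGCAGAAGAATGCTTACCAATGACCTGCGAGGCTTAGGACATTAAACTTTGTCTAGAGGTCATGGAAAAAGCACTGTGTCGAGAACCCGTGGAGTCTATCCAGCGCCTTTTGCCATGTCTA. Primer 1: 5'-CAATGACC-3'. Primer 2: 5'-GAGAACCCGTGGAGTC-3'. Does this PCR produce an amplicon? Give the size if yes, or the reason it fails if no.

No product — both primers anneal to the same strand and extend in the same direction.

Primer 1 (CAATGACC) matches the top strand at positions 51–58 (3' end points downstream).
Primer 2 (GAGAACCCGTGGAGTC) also matches the top strand directly, at positions 114–129 — its reverse complement GACTCCACGGGTTCTC is not present.
Both primers anneal to the bottom strand with 3' ends pointing the same way, so neither can prime synthesis back toward the other.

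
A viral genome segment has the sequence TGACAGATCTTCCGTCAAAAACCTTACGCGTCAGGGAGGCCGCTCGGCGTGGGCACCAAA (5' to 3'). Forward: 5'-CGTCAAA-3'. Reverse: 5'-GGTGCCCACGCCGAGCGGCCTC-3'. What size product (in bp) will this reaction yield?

Forward primer CGTCAAA is found on the top strand at positions 13–19.
The reverse primer's reverse complement is GAGGCCGCTCGGCGTGGGCACC, which matches the template at positions 36–57.
Product length = (reverse-primer end) − (forward-primer start) + 1 = 57 − 13 + 1 = 45 bp.

45 bp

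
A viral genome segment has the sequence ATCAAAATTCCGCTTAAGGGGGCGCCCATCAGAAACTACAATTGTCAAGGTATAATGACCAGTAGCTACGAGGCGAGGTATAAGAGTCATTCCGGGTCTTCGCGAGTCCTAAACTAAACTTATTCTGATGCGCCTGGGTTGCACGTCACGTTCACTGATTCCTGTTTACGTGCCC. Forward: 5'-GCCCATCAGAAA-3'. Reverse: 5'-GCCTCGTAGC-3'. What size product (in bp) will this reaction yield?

51 bp

Forward primer GCCCATCAGAAA is found on the top strand at positions 24–35.
Reverse complement of the reverse primer: GCTACGAGGC. This occurs on the top strand at positions 65–74.
Amplicon spans positions 24–74: 51 bp.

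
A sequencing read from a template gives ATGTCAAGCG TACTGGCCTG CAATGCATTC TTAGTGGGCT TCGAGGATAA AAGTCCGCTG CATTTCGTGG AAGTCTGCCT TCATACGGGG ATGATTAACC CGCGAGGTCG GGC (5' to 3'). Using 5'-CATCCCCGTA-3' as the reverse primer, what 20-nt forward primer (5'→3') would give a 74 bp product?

5'-GCAATGCATTCTTAGTGGGC-3'

The reverse primer's reverse complement TACGGGGATG matches the template at positions 84–93, so the product ends at position 93.
A 74 bp product then starts at position 93 − 74 + 1 = 20.
The forward primer is identical to the top strand there: GCAATGCATTCTTAGTGGGC.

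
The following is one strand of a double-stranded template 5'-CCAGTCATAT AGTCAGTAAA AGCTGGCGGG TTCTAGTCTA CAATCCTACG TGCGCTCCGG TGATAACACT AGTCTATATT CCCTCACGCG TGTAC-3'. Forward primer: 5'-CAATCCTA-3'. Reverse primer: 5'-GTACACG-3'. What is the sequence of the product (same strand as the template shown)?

5'-CAATCCTACGTGCGCTCCGGTGATAACACTAGTCTATATTCCCTCACGCGTGTAC-3'

The forward primer matches the template at positions 41–48.
The reverse primer's reverse complement is CGTGTAC, which matches the template at positions 89–95.
The product is the template from position 41 through 95 (55 bp).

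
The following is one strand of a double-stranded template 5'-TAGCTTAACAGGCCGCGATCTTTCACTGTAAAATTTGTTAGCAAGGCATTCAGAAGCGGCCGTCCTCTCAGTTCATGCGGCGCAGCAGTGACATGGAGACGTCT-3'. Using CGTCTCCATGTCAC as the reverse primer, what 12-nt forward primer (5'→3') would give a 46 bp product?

5'-GCGGCCGTCCTC-3'

The reverse primer's reverse complement GTGACATGGAGACG matches the template at positions 88–101, so the product ends at position 101.
A 46 bp product then starts at position 101 − 46 + 1 = 56.
The forward primer is identical to the top strand there: GCGGCCGTCCTC.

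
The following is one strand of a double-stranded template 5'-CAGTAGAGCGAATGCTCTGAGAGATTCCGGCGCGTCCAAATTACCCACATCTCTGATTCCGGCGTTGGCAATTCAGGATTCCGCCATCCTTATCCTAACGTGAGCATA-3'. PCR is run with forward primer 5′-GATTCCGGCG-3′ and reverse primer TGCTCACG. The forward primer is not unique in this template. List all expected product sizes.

The forward primer GATTCCGGCG matches the top strand at positions 23–32, 55–64.
The reverse primer's reverse complement is CGTGAGCA, matching at positions 99–106.
Each forward site pairs with the reverse site to give a product ending at position 106: sizes 84, 52 bp.

84 bp, 52 bp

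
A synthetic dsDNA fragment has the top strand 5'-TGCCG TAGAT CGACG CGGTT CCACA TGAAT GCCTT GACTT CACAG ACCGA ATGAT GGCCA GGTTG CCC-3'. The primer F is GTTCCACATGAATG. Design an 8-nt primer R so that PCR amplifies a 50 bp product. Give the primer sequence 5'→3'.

The forward primer binds at positions 18–31, so a 50 bp product ends at position 18 + 50 − 1 = 67.
The reverse primer anneals to the top strand over positions 60–67, i.e. to AGGTTGCC.
Its sequence written 5'→3' is the reverse complement: GGCAACCT.

5'-GGCAACCT-3'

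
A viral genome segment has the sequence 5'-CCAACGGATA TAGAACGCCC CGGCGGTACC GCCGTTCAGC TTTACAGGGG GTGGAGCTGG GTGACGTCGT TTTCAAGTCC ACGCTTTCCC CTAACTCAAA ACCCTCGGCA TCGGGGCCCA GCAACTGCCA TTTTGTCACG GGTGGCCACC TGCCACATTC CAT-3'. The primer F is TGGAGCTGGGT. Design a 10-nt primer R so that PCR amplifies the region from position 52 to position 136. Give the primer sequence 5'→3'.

5'-ACAAAATGGC-3'

The product's 3' end on the top strand is position 136.
The reverse primer anneals to the top strand over positions 127–136, i.e. to GCCATTTTGT.
Its sequence written 5'→3' is the reverse complement: ACAAAATGGC.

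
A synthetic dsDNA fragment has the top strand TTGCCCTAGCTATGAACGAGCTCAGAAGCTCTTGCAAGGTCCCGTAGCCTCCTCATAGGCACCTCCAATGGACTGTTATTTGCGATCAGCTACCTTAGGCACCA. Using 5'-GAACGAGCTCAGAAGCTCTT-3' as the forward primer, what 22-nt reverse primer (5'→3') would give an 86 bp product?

5'-CCTAAGGTAGCTGATCGCAAAT-3'

The forward primer binds at positions 14–33, so an 86 bp product ends at position 14 + 86 − 1 = 99.
The reverse primer anneals to the top strand over positions 78–99, i.e. to ATTTGCGATCAGCTACCTTAGG.
Its sequence written 5'→3' is the reverse complement: CCTAAGGTAGCTGATCGCAAAT.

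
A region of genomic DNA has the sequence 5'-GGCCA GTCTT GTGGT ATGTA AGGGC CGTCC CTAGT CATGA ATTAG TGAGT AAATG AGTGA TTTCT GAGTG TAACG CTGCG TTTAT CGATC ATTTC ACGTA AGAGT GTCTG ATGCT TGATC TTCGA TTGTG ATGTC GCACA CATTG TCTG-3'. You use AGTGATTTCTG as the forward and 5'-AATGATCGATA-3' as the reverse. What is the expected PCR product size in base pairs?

38 bp

The forward primer matches the template at positions 56–66.
Reverse complement of the reverse primer: TATCGATCATT. This occurs on the top strand at positions 83–93.
The product runs from position 56 to position 93, so its length is 93 − 56 + 1 = 38 bp.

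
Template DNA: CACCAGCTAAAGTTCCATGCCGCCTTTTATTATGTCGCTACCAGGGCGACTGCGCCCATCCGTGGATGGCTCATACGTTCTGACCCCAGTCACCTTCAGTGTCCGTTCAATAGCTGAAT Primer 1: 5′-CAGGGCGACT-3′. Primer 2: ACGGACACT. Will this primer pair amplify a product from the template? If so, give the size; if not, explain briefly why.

Primer 1 (CAGGGCGACT) matches the top strand at positions 42–51; it acts as a forward primer.
Primer 2's reverse complement is AGTGTCCGT, matching the top strand at positions 98–106; it acts as a reverse primer.
The 3' ends face each other across positions 42–106, giving a 65 bp product.

Yes — a 65 bp product.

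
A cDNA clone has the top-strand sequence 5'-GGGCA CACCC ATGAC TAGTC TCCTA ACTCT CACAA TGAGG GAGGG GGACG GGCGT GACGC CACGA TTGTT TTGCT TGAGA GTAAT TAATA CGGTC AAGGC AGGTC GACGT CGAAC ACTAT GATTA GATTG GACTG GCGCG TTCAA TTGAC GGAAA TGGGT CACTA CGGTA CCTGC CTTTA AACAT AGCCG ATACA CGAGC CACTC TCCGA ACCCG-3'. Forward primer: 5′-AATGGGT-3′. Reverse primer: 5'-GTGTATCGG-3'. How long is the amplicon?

43 bp

Forward primer AATGGGT is found on the top strand at positions 154–160.
Taking the reverse complement of GTGTATCGG gives CCGATACAC, found at positions 188–196 on the template; the primer anneals here to the top strand with its 3' end pointing upstream.
Product length = (reverse-primer end) − (forward-primer start) + 1 = 196 − 154 + 1 = 43 bp.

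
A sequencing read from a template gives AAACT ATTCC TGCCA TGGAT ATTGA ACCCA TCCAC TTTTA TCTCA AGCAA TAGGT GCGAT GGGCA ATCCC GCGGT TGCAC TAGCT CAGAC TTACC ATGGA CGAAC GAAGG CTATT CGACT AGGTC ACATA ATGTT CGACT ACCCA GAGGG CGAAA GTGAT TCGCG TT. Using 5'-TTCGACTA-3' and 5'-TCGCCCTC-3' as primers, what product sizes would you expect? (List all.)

40 bp, 20 bp

The forward primer TTCGACTA matches the top strand at positions 114–121, 134–141.
The reverse primer's reverse complement is GAGGGCGA, matching at positions 146–153.
Each forward site pairs with the reverse site to give a product ending at position 153: sizes 40, 20 bp.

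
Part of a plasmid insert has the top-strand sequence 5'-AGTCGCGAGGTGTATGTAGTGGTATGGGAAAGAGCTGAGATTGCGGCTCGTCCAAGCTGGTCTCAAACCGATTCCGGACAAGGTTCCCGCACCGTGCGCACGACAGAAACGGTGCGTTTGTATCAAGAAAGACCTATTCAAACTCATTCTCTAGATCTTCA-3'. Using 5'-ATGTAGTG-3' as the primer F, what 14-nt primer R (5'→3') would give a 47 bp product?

The forward primer binds at positions 14–21, so a 47 bp product ends at position 14 + 47 − 1 = 60.
The reverse primer anneals to the top strand over positions 47–60, i.e. to CTCGTCCAAGCTGG.
Its sequence written 5'→3' is the reverse complement: CCAGCTTGGACGAG.

5'-CCAGCTTGGACGAG-3'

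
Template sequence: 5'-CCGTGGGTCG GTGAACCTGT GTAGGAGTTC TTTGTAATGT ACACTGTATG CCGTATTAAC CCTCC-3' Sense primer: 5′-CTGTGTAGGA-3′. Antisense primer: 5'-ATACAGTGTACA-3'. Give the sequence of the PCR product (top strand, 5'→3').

5'-CTGTGTAGGAGTTCTTTGTAATGTACACTGTAT-3'

Forward primer CTGTGTAGGA is found on the top strand at positions 17–26.
Reverse complement of the reverse primer: TGTACACTGTAT. This occurs on the top strand at positions 38–49.
The product is the template from position 17 through 49 (33 bp).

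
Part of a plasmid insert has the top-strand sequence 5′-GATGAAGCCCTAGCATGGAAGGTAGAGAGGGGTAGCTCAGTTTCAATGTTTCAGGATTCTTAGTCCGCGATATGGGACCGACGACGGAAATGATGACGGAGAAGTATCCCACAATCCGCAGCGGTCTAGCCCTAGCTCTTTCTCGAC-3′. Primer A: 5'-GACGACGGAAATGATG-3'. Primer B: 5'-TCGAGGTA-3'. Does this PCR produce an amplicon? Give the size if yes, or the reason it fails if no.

Primer B (TCGAGGTA) does not match the top strand, and its reverse complement TACCTCGA does not match either.
With no annealing site for primer B, no amplification occurs.

No product — primer B has no binding site in the template.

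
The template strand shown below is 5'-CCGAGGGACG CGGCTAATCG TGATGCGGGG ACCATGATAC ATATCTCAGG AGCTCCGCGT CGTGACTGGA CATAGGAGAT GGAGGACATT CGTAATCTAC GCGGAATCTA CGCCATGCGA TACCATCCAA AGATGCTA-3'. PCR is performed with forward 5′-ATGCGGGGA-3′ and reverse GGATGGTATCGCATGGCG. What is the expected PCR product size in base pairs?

106 bp

Scanning the template, ATGCGGGGA occurs at positions 23–31; this primer anneals to the bottom strand there with its 3' end pointing downstream.
Reverse complement of the reverse primer: CGCCATGCGATACCATCC. This occurs on the top strand at positions 111–128.
Amplicon spans positions 23–128: 106 bp.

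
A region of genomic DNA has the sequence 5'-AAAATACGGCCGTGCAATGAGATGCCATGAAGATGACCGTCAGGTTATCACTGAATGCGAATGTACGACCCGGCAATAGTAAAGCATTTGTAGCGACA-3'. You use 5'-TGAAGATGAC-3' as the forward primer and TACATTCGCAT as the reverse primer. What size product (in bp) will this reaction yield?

The forward primer matches the template at positions 28–37.
Reverse complement of the reverse primer: ATGCGAATGTA. This occurs on the top strand at positions 55–65.
Product length = (reverse-primer end) − (forward-primer start) + 1 = 65 − 28 + 1 = 38 bp.

38 bp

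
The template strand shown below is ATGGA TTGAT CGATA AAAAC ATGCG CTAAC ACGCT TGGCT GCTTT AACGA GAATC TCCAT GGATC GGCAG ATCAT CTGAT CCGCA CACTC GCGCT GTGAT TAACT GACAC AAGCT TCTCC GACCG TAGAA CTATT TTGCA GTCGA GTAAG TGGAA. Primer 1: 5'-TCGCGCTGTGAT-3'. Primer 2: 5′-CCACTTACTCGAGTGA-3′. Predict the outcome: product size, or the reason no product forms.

Primer 2 (CCACTTACTCGAGTGA) does not match the top strand, and its reverse complement TCACTCGAGTAAGTGG does not match either.
With no annealing site for primer 2, no amplification occurs.

No product — primer 2 has no binding site in the template.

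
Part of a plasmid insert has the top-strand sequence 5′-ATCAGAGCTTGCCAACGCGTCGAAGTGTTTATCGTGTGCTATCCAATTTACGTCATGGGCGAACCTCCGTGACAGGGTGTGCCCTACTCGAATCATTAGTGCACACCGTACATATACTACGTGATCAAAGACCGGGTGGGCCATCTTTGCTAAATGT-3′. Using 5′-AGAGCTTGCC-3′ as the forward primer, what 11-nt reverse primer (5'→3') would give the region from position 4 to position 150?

The product's 3' end on the top strand is position 150.
The reverse primer anneals to the top strand over positions 140–150, i.e. to GCCATCTTTGC.
Its sequence written 5'→3' is the reverse complement: GCAAAGATGGC.

5'-GCAAAGATGGC-3'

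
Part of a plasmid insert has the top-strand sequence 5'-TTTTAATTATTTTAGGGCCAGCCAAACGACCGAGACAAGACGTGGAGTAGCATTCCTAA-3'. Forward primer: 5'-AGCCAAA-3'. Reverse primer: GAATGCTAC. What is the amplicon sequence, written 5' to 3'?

Scanning the template, AGCCAAA occurs at positions 20–26; this primer anneals to the bottom strand there with its 3' end pointing downstream.
Reverse complement of the reverse primer: GTAGCATTC. This occurs on the top strand at positions 47–55.
The product is the template from position 20 through 55 (36 bp).

5'-AGCCAAACGACCGAGACAAGACGTGGAGTAGCATTC-3'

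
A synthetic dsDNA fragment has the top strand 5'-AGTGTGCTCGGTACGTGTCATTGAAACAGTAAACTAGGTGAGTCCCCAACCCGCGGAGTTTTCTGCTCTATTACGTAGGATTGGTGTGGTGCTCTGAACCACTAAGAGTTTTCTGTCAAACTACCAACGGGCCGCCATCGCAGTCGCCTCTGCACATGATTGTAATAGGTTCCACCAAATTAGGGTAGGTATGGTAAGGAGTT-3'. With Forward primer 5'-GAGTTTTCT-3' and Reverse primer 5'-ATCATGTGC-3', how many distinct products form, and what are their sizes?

The forward primer GAGTTTTCT matches the top strand at positions 56–64, 106–114.
The reverse primer's reverse complement is GCACATGAT, matching at positions 152–160.
Each forward site pairs with the reverse site to give a product ending at position 160: sizes 105, 55 bp.

Two products: 105 bp, 55 bp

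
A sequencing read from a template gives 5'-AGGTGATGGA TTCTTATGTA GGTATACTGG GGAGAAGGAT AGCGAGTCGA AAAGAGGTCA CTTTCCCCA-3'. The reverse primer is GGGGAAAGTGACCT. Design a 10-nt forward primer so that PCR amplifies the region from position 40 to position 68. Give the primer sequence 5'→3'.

The reverse primer's reverse complement AGGTCACTTTCCCC matches the template at positions 55–68; the product starts at position 40.
The forward primer is identical to the top strand over positions 40–49: TAGCGAGTCG.

5'-TAGCGAGTCG-3'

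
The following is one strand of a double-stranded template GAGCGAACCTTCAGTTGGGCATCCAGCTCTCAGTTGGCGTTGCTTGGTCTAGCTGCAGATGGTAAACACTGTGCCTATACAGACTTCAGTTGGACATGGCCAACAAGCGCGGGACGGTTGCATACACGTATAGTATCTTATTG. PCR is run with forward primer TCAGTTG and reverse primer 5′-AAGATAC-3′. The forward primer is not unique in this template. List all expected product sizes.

129 bp, 110 bp, 54 bp

The forward primer TCAGTTG matches the top strand at positions 11–17, 30–36, 86–92.
The reverse primer's reverse complement is GTATCTT, matching at positions 133–139.
Each forward site pairs with the reverse site to give a product ending at position 139: sizes 129, 110, 54 bp.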